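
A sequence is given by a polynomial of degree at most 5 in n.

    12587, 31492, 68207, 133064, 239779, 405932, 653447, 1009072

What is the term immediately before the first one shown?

4064

First differences: 18905, 36715, 64857, 106715, 166153, 247515, 355625
Second differences: 17810, 28142, 41858, 59438, 81362, 108110
Third differences: 10332, 13716, 17580, 21924, 26748
Fourth differences: 3384, 3864, 4344, 4824
Fifth differences: 480, 480, 480
The fifth differences are constant at 480.
Work back: 3384 − 480 = 2904;  10332 − 2904 = 7428;  17810 − 7428 = 10382;  18905 − 10382 = 8523;  12587 − 8523 = 4064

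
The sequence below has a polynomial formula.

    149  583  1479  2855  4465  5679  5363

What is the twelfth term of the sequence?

First differences: 434 , 896 , 1376 , 1610 , 1214 , -316
Second differences: 462 , 480 , 234 , -396 , -1530
Third differences: 18 , -246 , -630 , -1134
Fourth differences: -264 , -384 , -504
Fifth differences: -120 , -120
Constant fifth difference = -120, so extend:
-504 − 120 = -624;  -1134 − 624 = -1758;  -1530 − 1758 = -3288;  -316 − 3288 = -3604;  5363 − 3604 = 1759
-624 − 120 = -744;  -1758 − 744 = -2502;  -3288 − 2502 = -5790;  -3604 − 5790 = -9394;  1759 − 9394 = -7635
-744 − 120 = -864;  -2502 − 864 = -3366;  -5790 − 3366 = -9156;  -9394 − 9156 = -18550;  -7635 − 18550 = -26185
-864 − 120 = -984;  -3366 − 984 = -4350;  -9156 − 4350 = -13506;  -18550 − 13506 = -32056;  -26185 − 32056 = -58241
-984 − 120 = -1104;  -4350 − 1104 = -5454;  -13506 − 5454 = -18960;  -32056 − 18960 = -51016;  -58241 − 51016 = -109257

-109257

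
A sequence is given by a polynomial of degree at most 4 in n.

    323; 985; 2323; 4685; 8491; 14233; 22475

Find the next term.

33853

662 , 1338 , 2362 , 3806 , 5742 , 8242
676 , 1024 , 1444 , 1936 , 2500
348 , 420 , 492 , 564
72 , 72 , 72
Constant fourth difference = 72, so extend:
564 + 72 = 636;  2500 + 636 = 3136;  8242 + 3136 = 11378;  22475 + 11378 = 33853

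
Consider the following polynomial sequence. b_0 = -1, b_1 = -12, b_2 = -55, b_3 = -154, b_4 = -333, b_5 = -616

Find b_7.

-1590

First differences: -11 , -43 , -99 , -179 , -283
Second differences: -32 , -56 , -80 , -104
Third differences: -24 , -24 , -24
Third differences constant at -24.
-104 − 24 = -128;  -283 − 128 = -411;  -616 − 411 = -1027
-128 − 24 = -152;  -411 − 152 = -563;  -1027 − 563 = -1590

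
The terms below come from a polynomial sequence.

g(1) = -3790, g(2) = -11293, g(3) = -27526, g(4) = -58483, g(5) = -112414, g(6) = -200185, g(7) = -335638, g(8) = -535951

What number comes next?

D1: -7503  -16233  -30957  -53931  -87771  -135453  -200313
D2: -8730  -14724  -22974  -33840  -47682  -64860
D3: -5994  -8250  -10866  -13842  -17178
D4: -2256  -2616  -2976  -3336
D5: -360  -360  -360
The fifth differences are constant (-360).
-3336 − 360 = -3696;  -17178 − 3696 = -20874;  -64860 − 20874 = -85734;  -200313 − 85734 = -286047;  -535951 − 286047 = -821998

-821998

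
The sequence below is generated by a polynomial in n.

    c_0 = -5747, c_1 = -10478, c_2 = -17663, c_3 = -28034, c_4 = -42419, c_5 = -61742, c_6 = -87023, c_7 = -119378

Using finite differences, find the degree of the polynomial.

4

Δ: -4731, -7185, -10371, -14385, -19323, -25281, -32355
Δ²: -2454, -3186, -4014, -4938, -5958, -7074
Δ³: -732, -828, -924, -1020, -1116
Δ⁴: -96, -96, -96, -96
The fourth differences are constant, so the polynomial has degree 4.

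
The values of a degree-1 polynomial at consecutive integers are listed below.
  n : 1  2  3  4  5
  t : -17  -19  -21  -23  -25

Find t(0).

-15

-2  -2  -2  -2
The first differences are constant at -2.
Work back: -17 + 2 = -15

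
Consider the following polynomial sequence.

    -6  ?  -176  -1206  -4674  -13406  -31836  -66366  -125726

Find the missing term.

Using the last 7 terms:
D1: -1030, -3468, -8732, -18430, -34530, -59360
D2: -2438, -5264, -9698, -16100, -24830
D3: -2826, -4434, -6402, -8730
D4: -1608, -1968, -2328
D5: -360, -360
Constant fifth difference = -360.
Extend backward: -1608 + 360 = -1248;  -2826 + 1248 = -1578;  -2438 + 1578 = -860;  -1030 + 860 = -170;  -176 + 170 = -6

-6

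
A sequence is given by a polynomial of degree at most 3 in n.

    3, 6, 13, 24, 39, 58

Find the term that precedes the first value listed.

Δ: 3  7  11  15  19
Δ²: 4  4  4  4
The second differences are constant at 4.
Work back: 3 − 4 = -1;  3 + 1 = 4

4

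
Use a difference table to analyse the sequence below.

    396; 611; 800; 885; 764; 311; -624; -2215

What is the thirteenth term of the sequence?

-27780

D1: 215 , 189 , 85 , -121 , -453 , -935 , -1591
D2: -26 , -104 , -206 , -332 , -482 , -656
D3: -78 , -102 , -126 , -150 , -174
D4: -24 , -24 , -24 , -24
Constant fourth difference = -24, so extend:
-174 − 24 = -198;  -656 − 198 = -854;  -1591 − 854 = -2445;  -2215 − 2445 = -4660
-198 − 24 = -222;  -854 − 222 = -1076;  -2445 − 1076 = -3521;  -4660 − 3521 = -8181
-222 − 24 = -246;  -1076 − 246 = -1322;  -3521 − 1322 = -4843;  -8181 − 4843 = -13024
-246 − 24 = -270;  -1322 − 270 = -1592;  -4843 − 1592 = -6435;  -13024 − 6435 = -19459
-270 − 24 = -294;  -1592 − 294 = -1886;  -6435 − 1886 = -8321;  -19459 − 8321 = -27780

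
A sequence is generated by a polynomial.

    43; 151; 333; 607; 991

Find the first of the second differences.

Δ: 108, 182, 274, 384
Δ²: 74, 92, 110
Δ³: 18, 18

74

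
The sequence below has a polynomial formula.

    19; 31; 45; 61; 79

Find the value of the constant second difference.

2

First differences: 12, 14, 16, 18
Second differences: 2, 2, 2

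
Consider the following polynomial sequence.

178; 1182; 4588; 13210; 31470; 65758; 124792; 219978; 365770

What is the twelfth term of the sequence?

D1: 1004 , 3406 , 8622 , 18260 , 34288 , 59034 , 95186 , 145792
D2: 2402 , 5216 , 9638 , 16028 , 24746 , 36152 , 50606
D3: 2814 , 4422 , 6390 , 8718 , 11406 , 14454
D4: 1608 , 1968 , 2328 , 2688 , 3048
D5: 360 , 360 , 360 , 360
The fifth differences are constant (360).
3048 + 360 = 3408;  14454 + 3408 = 17862;  50606 + 17862 = 68468;  145792 + 68468 = 214260;  365770 + 214260 = 580030
3408 + 360 = 3768;  17862 + 3768 = 21630;  68468 + 21630 = 90098;  214260 + 90098 = 304358;  580030 + 304358 = 884388
3768 + 360 = 4128;  21630 + 4128 = 25758;  90098 + 25758 = 115856;  304358 + 115856 = 420214;  884388 + 420214 = 1304602

1304602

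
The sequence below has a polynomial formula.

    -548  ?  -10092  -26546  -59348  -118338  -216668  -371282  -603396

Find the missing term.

-2978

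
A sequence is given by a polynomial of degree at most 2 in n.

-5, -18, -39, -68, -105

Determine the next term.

-13, -21, -29, -37
-8, -8, -8
The second differences are constant (-8).
-37 − 8 = -45;  -105 − 45 = -150

-150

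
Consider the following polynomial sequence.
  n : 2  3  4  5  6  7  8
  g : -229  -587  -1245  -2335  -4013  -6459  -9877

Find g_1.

D1: -358  -658  -1090  -1678  -2446  -3418
D2: -300  -432  -588  -768  -972
D3: -132  -156  -180  -204
D4: -24  -24  -24
The fourth differences are constant at -24.
Work back: -132 + 24 = -108;  -300 + 108 = -192;  -358 + 192 = -166;  -229 + 166 = -63

-63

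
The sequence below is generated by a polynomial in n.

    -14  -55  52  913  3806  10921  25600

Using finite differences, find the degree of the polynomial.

5

First differences: -41, 107, 861, 2893, 7115, 14679
Second differences: 148, 754, 2032, 4222, 7564
Third differences: 606, 1278, 2190, 3342
Fourth differences: 672, 912, 1152
Fifth differences: 240, 240
The fifth differences are constant, so the polynomial has degree 5.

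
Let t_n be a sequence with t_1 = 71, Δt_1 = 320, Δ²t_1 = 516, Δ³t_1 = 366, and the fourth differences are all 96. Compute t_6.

Build the table forward from the leading diagonal:
Fourth differences: 96, 96, 96, 96, 96, 96
Third differences: 366, 462, 558, 654, 750, 846
Second differences: 516, 882, 1344, 1902, 2556, 3306
First differences: 320, 836, 1718, 3062, 4964, 7520
t: 71, 391, 1227, 2945, 6007, 10971

10971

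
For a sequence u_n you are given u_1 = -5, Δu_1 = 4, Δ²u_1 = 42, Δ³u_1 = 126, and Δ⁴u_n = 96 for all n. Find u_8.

Build the table forward from the leading diagonal:
D4: 96  96  96  96  96  96  96  96
D3: 126  222  318  414  510  606  702  798
D2: 42  168  390  708  1122  1632  2238  2940
D1: 4  46  214  604  1312  2434  4066  6304
u: -5  -1  45  259  863  2175  4609  8675

8675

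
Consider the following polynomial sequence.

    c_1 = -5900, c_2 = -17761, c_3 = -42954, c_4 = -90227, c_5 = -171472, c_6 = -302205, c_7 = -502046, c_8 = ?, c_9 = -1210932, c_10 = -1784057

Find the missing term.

-795199

Using the first 7 terms:
D1: -11861  -25193  -47273  -81245  -130733  -199841
D2: -13332  -22080  -33972  -49488  -69108
D3: -8748  -11892  -15516  -19620
D4: -3144  -3624  -4104
D5: -480  -480
Constant fifth difference = -480.
Extend forward: -4104 − 480 = -4584;  -19620 − 4584 = -24204;  -69108 − 24204 = -93312;  -199841 − 93312 = -293153;  -502046 − 293153 = -795199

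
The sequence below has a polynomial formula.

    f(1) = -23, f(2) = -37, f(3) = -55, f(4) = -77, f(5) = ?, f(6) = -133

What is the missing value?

-103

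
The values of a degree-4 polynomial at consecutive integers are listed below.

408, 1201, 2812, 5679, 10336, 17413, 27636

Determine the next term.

41827

Δ: 793, 1611, 2867, 4657, 7077, 10223
Δ²: 818, 1256, 1790, 2420, 3146
Δ³: 438, 534, 630, 726
Δ⁴: 96, 96, 96
Fourth differences constant at 96.
726 + 96 = 822;  3146 + 822 = 3968;  10223 + 3968 = 14191;  27636 + 14191 = 41827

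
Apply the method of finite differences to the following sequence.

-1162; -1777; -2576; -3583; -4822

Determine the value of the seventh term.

Δ: -615, -799, -1007, -1239
Δ²: -184, -208, -232
Δ³: -24, -24
The third differences are constant (-24).
-232 − 24 = -256;  -1239 − 256 = -1495;  -4822 − 1495 = -6317
-256 − 24 = -280;  -1495 − 280 = -1775;  -6317 − 1775 = -8092

-8092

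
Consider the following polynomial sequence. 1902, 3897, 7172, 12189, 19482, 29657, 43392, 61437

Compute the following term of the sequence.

1995  3275  5017  7293  10175  13735  18045
1280  1742  2276  2882  3560  4310
462  534  606  678  750
72  72  72  72
Constant fourth difference = 72, so extend:
750 + 72 = 822;  4310 + 822 = 5132;  18045 + 5132 = 23177;  61437 + 23177 = 84614

84614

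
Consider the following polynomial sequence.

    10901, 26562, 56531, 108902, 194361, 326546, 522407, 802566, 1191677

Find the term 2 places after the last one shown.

2417691

15661 , 29969 , 52371 , 85459 , 132185 , 195861 , 280159 , 389111
14308 , 22402 , 33088 , 46726 , 63676 , 84298 , 108952
8094 , 10686 , 13638 , 16950 , 20622 , 24654
2592 , 2952 , 3312 , 3672 , 4032
360 , 360 , 360 , 360
Fifth differences constant at 360.
4032 + 360 = 4392;  24654 + 4392 = 29046;  108952 + 29046 = 137998;  389111 + 137998 = 527109;  1191677 + 527109 = 1718786
4392 + 360 = 4752;  29046 + 4752 = 33798;  137998 + 33798 = 171796;  527109 + 171796 = 698905;  1718786 + 698905 = 2417691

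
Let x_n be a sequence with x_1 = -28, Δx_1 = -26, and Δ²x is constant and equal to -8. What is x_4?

Build the table forward from the leading diagonal:
D2: -8  -8  -8  -8
D1: -26  -34  -42  -50
x: -28  -54  -88  -130

-130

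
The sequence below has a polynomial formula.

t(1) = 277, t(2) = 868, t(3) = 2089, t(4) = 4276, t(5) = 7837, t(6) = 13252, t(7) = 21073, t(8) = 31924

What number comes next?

46501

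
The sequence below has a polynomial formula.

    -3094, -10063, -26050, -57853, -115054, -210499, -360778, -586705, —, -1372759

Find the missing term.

Using the first 8 terms:
Δ: -6969  -15987  -31803  -57201  -95445  -150279  -225927
Δ²: -9018  -15816  -25398  -38244  -54834  -75648
Δ³: -6798  -9582  -12846  -16590  -20814
Δ⁴: -2784  -3264  -3744  -4224
Δ⁵: -480  -480  -480
Constant fifth difference = -480.
Extend forward: -4224 − 480 = -4704;  -20814 − 4704 = -25518;  -75648 − 25518 = -101166;  -225927 − 101166 = -327093;  -586705 − 327093 = -913798

-913798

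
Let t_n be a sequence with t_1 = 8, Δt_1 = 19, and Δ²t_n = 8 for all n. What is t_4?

89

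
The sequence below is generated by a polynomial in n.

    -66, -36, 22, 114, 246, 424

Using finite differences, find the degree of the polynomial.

3

First differences: 30, 58, 92, 132, 178
Second differences: 28, 34, 40, 46
Third differences: 6, 6, 6
The third differences are constant, so the polynomial has degree 3.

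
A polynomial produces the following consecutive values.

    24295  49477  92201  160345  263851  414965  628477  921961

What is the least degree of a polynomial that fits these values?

Δ: 25182, 42724, 68144, 103506, 151114, 213512, 293484
Δ²: 17542, 25420, 35362, 47608, 62398, 79972
Δ³: 7878, 9942, 12246, 14790, 17574
Δ⁴: 2064, 2304, 2544, 2784
Δ⁵: 240, 240, 240
The fifth differences are constant, so the polynomial has degree 5.

5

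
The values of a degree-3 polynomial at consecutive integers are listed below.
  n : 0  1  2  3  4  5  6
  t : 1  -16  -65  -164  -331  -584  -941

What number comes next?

-1420

First differences: -17, -49, -99, -167, -253, -357
Second differences: -32, -50, -68, -86, -104
Third differences: -18, -18, -18, -18
The third differences are constant (-18).
-104 − 18 = -122;  -357 − 122 = -479;  -941 − 479 = -1420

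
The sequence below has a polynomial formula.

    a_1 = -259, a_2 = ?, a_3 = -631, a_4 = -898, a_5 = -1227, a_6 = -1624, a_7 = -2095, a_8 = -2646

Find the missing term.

Using the last 6 terms:
D1: -267  -329  -397  -471  -551
D2: -62  -68  -74  -80
D3: -6  -6  -6
Constant third difference = -6.
Extend backward: -62 + 6 = -56;  -267 + 56 = -211;  -631 + 211 = -420

-420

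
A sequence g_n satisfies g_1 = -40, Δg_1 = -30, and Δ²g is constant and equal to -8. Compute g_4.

-154

Build the table forward from the leading diagonal:
Second differences: -8, -8, -8, -8
First differences: -30, -38, -46, -54
g: -40, -70, -108, -154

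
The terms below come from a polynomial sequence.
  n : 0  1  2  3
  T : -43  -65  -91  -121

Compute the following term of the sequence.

-22  -26  -30
-4  -4
Constant second difference = -4, so extend:
-30 − 4 = -34;  -121 − 34 = -155

-155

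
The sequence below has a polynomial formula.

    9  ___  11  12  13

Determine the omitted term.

10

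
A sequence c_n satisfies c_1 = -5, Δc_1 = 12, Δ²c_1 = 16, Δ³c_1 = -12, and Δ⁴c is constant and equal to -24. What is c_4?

67

Build the table forward from the leading diagonal:
Fourth differences: -24  -24  -24  -24
Third differences: -12  -36  -60  -84
Second differences: 16  4  -32  -92
First differences: 12  28  32  0
c: -5  7  35  67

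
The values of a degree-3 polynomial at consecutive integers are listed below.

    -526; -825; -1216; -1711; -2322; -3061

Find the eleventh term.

-9096

D1: -299  -391  -495  -611  -739
D2: -92  -104  -116  -128
D3: -12  -12  -12
Third differences constant at -12.
-128 − 12 = -140;  -739 − 140 = -879;  -3061 − 879 = -3940
-140 − 12 = -152;  -879 − 152 = -1031;  -3940 − 1031 = -4971
-152 − 12 = -164;  -1031 − 164 = -1195;  -4971 − 1195 = -6166
-164 − 12 = -176;  -1195 − 176 = -1371;  -6166 − 1371 = -7537
-176 − 12 = -188;  -1371 − 188 = -1559;  -7537 − 1559 = -9096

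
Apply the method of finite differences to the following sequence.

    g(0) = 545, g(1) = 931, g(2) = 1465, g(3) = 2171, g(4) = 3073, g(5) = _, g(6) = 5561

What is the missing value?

Using the first 5 terms:
386  534  706  902
148  172  196
24  24
Constant third difference = 24.
Extend forward: 196 + 24 = 220;  902 + 220 = 1122;  3073 + 1122 = 4195

4195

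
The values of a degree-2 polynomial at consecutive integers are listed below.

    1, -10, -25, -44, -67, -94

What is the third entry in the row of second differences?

-4

First differences: -11, -15, -19, -23, -27
Second differences: -4, -4, -4, -4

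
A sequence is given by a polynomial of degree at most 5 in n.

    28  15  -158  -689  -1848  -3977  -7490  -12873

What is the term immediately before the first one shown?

First differences: -13  -173  -531  -1159  -2129  -3513  -5383
Second differences: -160  -358  -628  -970  -1384  -1870
Third differences: -198  -270  -342  -414  -486
Fourth differences: -72  -72  -72  -72
The fourth differences are constant at -72.
Work back: -198 + 72 = -126;  -160 + 126 = -34;  -13 + 34 = 21;  28 − 21 = 7

7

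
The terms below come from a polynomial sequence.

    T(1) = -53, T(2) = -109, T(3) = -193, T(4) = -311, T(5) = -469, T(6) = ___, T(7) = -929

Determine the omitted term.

-673

Using the first 5 terms:
Δ: -56, -84, -118, -158
Δ²: -28, -34, -40
Δ³: -6, -6
Constant third difference = -6.
Extend forward: -40 − 6 = -46;  -158 − 46 = -204;  -469 − 204 = -673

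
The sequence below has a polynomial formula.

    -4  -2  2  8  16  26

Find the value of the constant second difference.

First differences: 2, 4, 6, 8, 10
Second differences: 2, 2, 2, 2

2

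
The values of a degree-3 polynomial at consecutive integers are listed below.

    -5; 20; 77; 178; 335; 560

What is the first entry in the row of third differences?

Δ: 25, 57, 101, 157, 225
Δ²: 32, 44, 56, 68
Δ³: 12, 12, 12

12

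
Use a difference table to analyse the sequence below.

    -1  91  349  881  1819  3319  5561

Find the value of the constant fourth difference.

24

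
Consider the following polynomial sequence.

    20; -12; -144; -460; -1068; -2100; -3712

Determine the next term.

-6084

Δ: -32 , -132 , -316 , -608 , -1032 , -1612
Δ²: -100 , -184 , -292 , -424 , -580
Δ³: -84 , -108 , -132 , -156
Δ⁴: -24 , -24 , -24
Fourth differences constant at -24.
-156 − 24 = -180;  -580 − 180 = -760;  -1612 − 760 = -2372;  -3712 − 2372 = -6084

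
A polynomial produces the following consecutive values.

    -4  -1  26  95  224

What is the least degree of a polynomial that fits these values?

First differences: 3, 27, 69, 129
Second differences: 24, 42, 60
Third differences: 18, 18
The third differences are constant, so the polynomial has degree 3.

3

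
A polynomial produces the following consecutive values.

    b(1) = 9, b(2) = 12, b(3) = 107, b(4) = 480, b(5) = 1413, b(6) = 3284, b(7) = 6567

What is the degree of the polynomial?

Δ: 3, 95, 373, 933, 1871, 3283
Δ²: 92, 278, 560, 938, 1412
Δ³: 186, 282, 378, 474
Δ⁴: 96, 96, 96
The fourth differences are constant, so the polynomial has degree 4.

4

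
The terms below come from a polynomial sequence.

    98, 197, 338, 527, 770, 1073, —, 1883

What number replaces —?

Using the first 6 terms:
99  141  189  243  303
42  48  54  60
6  6  6
Constant third difference = 6.
Extend forward: 60 + 6 = 66;  303 + 66 = 369;  1073 + 369 = 1442

1442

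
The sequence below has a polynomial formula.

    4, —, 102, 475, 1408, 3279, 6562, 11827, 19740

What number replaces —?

Using the last 7 terms:
Δ: 373  933  1871  3283  5265  7913
Δ²: 560  938  1412  1982  2648
Δ³: 378  474  570  666
Δ⁴: 96  96  96
Constant fourth difference = 96.
Extend backward: 378 − 96 = 282;  560 − 282 = 278;  373 − 278 = 95;  102 − 95 = 7

7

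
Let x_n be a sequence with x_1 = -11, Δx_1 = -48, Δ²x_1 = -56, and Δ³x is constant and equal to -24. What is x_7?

-1619

Build the table forward from the leading diagonal:
Δ³: -24  -24  -24  -24  -24  -24  -24
Δ²: -56  -80  -104  -128  -152  -176  -200
Δ: -48  -104  -184  -288  -416  -568  -744
x: -11  -59  -163  -347  -635  -1051  -1619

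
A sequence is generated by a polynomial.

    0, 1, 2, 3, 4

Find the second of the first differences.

1

First differences: 1, 1, 1, 1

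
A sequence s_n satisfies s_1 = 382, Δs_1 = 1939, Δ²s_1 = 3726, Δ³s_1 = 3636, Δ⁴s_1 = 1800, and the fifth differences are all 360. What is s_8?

Build the table forward from the leading diagonal:
Fifth differences: 360, 360, 360, 360, 360, 360, 360, 360
Fourth differences: 1800, 2160, 2520, 2880, 3240, 3600, 3960, 4320
Third differences: 3636, 5436, 7596, 10116, 12996, 16236, 19836, 23796
Second differences: 3726, 7362, 12798, 20394, 30510, 43506, 59742, 79578
First differences: 1939, 5665, 13027, 25825, 46219, 76729, 120235, 179977
s: 382, 2321, 7986, 21013, 46838, 93057, 169786, 290021

290021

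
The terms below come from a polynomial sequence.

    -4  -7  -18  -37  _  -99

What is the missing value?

-64

Using the first 4 terms:
D1: -3, -11, -19
D2: -8, -8
Constant second difference = -8.
Extend forward: -19 − 8 = -27;  -37 − 27 = -64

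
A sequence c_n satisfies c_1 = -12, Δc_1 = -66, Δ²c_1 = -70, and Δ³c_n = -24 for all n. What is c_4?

Build the table forward from the leading diagonal:
Third differences: -24  -24  -24  -24
Second differences: -70  -94  -118  -142
First differences: -66  -136  -230  -348
c: -12  -78  -214  -444

-444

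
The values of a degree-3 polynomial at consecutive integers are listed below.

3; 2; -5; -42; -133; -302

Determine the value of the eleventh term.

-3157

First differences: -1 , -7 , -37 , -91 , -169
Second differences: -6 , -30 , -54 , -78
Third differences: -24 , -24 , -24
The third differences are constant (-24).
-78 − 24 = -102;  -169 − 102 = -271;  -302 − 271 = -573
-102 − 24 = -126;  -271 − 126 = -397;  -573 − 397 = -970
-126 − 24 = -150;  -397 − 150 = -547;  -970 − 547 = -1517
-150 − 24 = -174;  -547 − 174 = -721;  -1517 − 721 = -2238
-174 − 24 = -198;  -721 − 198 = -919;  -2238 − 919 = -3157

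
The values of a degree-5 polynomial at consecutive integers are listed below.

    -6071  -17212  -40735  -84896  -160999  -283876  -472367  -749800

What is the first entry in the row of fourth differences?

-3048

D1: -11141, -23523, -44161, -76103, -122877, -188491, -277433
D2: -12382, -20638, -31942, -46774, -65614, -88942
D3: -8256, -11304, -14832, -18840, -23328
D4: -3048, -3528, -4008, -4488
D5: -480, -480, -480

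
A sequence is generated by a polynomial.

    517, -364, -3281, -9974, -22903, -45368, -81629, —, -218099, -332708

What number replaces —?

-137026

Using the first 7 terms:
D1: -881, -2917, -6693, -12929, -22465, -36261
D2: -2036, -3776, -6236, -9536, -13796
D3: -1740, -2460, -3300, -4260
D4: -720, -840, -960
D5: -120, -120
Constant fifth difference = -120.
Extend forward: -960 − 120 = -1080;  -4260 − 1080 = -5340;  -13796 − 5340 = -19136;  -36261 − 19136 = -55397;  -81629 − 55397 = -137026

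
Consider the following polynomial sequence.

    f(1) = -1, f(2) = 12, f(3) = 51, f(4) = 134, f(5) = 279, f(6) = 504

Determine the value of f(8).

13 , 39 , 83 , 145 , 225
26 , 44 , 62 , 80
18 , 18 , 18
Constant third difference = 18, so extend:
80 + 18 = 98;  225 + 98 = 323;  504 + 323 = 827
98 + 18 = 116;  323 + 116 = 439;  827 + 439 = 1266

1266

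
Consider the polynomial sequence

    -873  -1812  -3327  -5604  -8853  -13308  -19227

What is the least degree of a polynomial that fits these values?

4

-939, -1515, -2277, -3249, -4455, -5919
-576, -762, -972, -1206, -1464
-186, -210, -234, -258
-24, -24, -24
The fourth differences are constant, so the polynomial has degree 4.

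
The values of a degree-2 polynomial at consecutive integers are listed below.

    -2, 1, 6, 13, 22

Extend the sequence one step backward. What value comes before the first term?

D1: 3, 5, 7, 9
D2: 2, 2, 2
The second differences are constant at 2.
Work back: 3 − 2 = 1;  -2 − 1 = -3

-3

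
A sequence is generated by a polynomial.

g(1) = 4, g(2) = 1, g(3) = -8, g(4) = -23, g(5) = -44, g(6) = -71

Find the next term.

-104

-3, -9, -15, -21, -27
-6, -6, -6, -6
The second differences are constant (-6).
-27 − 6 = -33;  -71 − 33 = -104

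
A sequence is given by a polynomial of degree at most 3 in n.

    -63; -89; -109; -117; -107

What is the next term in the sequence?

Δ: -26 , -20 , -8 , 10
Δ²: 6 , 12 , 18
Δ³: 6 , 6
Third differences constant at 6.
18 + 6 = 24;  10 + 24 = 34;  -107 + 34 = -73

-73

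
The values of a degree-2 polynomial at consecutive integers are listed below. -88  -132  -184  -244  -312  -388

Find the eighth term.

-564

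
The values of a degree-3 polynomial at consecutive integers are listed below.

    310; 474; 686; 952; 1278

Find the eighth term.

D1: 164  212  266  326
D2: 48  54  60
D3: 6  6
Third differences constant at 6.
60 + 6 = 66;  326 + 66 = 392;  1278 + 392 = 1670
66 + 6 = 72;  392 + 72 = 464;  1670 + 464 = 2134
72 + 6 = 78;  464 + 78 = 542;  2134 + 542 = 2676

2676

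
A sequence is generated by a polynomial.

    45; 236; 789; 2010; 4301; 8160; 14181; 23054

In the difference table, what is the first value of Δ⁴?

96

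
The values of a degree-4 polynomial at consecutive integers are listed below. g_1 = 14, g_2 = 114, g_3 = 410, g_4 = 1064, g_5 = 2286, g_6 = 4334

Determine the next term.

7514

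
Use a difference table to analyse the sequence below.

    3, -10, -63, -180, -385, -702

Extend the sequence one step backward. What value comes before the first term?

D1: -13  -53  -117  -205  -317
D2: -40  -64  -88  -112
D3: -24  -24  -24
The third differences are constant at -24.
Work back: -40 + 24 = -16;  -13 + 16 = 3;  3 − 3 = 0

0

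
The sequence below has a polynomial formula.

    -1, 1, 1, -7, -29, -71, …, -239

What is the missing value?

Using the first 6 terms:
D1: 2, 0, -8, -22, -42
D2: -2, -8, -14, -20
D3: -6, -6, -6
Constant third difference = -6.
Extend forward: -20 − 6 = -26;  -42 − 26 = -68;  -71 − 68 = -139

-139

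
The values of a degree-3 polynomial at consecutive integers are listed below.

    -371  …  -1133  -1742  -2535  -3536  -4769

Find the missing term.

Using the last 5 terms:
D1: -609  -793  -1001  -1233
D2: -184  -208  -232
D3: -24  -24
Constant third difference = -24.
Extend backward: -184 + 24 = -160;  -609 + 160 = -449;  -1133 + 449 = -684

-684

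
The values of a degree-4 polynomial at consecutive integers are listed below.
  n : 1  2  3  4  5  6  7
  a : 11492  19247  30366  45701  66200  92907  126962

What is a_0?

6345

First differences: 7755  11119  15335  20499  26707  34055
Second differences: 3364  4216  5164  6208  7348
Third differences: 852  948  1044  1140
Fourth differences: 96  96  96
The fourth differences are constant at 96.
Work back: 852 − 96 = 756;  3364 − 756 = 2608;  7755 − 2608 = 5147;  11492 − 5147 = 6345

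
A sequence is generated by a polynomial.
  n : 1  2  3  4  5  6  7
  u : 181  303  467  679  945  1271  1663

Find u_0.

122, 164, 212, 266, 326, 392
42, 48, 54, 60, 66
6, 6, 6, 6
The third differences are constant at 6.
Work back: 42 − 6 = 36;  122 − 36 = 86;  181 − 86 = 95

95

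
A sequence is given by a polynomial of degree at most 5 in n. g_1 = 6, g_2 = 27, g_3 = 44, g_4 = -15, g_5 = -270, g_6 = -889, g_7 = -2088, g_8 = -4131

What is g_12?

Δ: 21, 17, -59, -255, -619, -1199, -2043
Δ²: -4, -76, -196, -364, -580, -844
Δ³: -72, -120, -168, -216, -264
Δ⁴: -48, -48, -48, -48
Fourth differences constant at -48.
-264 − 48 = -312;  -844 − 312 = -1156;  -2043 − 1156 = -3199;  -4131 − 3199 = -7330
-312 − 48 = -360;  -1156 − 360 = -1516;  -3199 − 1516 = -4715;  -7330 − 4715 = -12045
-360 − 48 = -408;  -1516 − 408 = -1924;  -4715 − 1924 = -6639;  -12045 − 6639 = -18684
-408 − 48 = -456;  -1924 − 456 = -2380;  -6639 − 2380 = -9019;  -18684 − 9019 = -27703

-27703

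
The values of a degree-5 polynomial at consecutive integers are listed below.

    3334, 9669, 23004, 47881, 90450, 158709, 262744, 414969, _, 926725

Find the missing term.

630366

Using the first 8 terms:
6335, 13335, 24877, 42569, 68259, 104035, 152225
7000, 11542, 17692, 25690, 35776, 48190
4542, 6150, 7998, 10086, 12414
1608, 1848, 2088, 2328
240, 240, 240
Constant fifth difference = 240.
Extend forward: 2328 + 240 = 2568;  12414 + 2568 = 14982;  48190 + 14982 = 63172;  152225 + 63172 = 215397;  414969 + 215397 = 630366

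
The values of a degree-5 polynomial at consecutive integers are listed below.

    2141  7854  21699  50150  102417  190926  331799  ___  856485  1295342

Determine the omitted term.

Using the first 7 terms:
D1: 5713  13845  28451  52267  88509  140873
D2: 8132  14606  23816  36242  52364
D3: 6474  9210  12426  16122
D4: 2736  3216  3696
D5: 480  480
Constant fifth difference = 480.
Extend forward: 3696 + 480 = 4176;  16122 + 4176 = 20298;  52364 + 20298 = 72662;  140873 + 72662 = 213535;  331799 + 213535 = 545334

545334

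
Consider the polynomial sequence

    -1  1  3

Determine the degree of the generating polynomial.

D1: 2, 2
The first differences are constant, so the polynomial has degree 1.

1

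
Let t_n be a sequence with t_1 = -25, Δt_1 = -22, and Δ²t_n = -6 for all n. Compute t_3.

Build the table forward from the leading diagonal:
D2: -6  -6  -6
D1: -22  -28  -34
t: -25  -47  -75

-75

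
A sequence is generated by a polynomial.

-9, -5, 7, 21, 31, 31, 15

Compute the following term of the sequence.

-23

D1: 4, 12, 14, 10, 0, -16
D2: 8, 2, -4, -10, -16
D3: -6, -6, -6, -6
The third differences are constant (-6).
-16 − 6 = -22;  -16 − 22 = -38;  15 − 38 = -23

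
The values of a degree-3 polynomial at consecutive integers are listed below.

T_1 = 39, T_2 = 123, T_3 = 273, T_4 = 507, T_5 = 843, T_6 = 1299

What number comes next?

1893

Δ: 84  150  234  336  456
Δ²: 66  84  102  120
Δ³: 18  18  18
Constant third difference = 18, so extend:
120 + 18 = 138;  456 + 138 = 594;  1299 + 594 = 1893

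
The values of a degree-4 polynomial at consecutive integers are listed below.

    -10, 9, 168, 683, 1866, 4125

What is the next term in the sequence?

7964

First differences: 19, 159, 515, 1183, 2259
Second differences: 140, 356, 668, 1076
Third differences: 216, 312, 408
Fourth differences: 96, 96
Constant fourth difference = 96, so extend:
408 + 96 = 504;  1076 + 504 = 1580;  2259 + 1580 = 3839;  4125 + 3839 = 7964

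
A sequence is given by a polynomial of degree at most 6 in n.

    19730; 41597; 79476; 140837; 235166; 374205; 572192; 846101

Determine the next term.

Δ: 21867 , 37879 , 61361 , 94329 , 139039 , 197987 , 273909
Δ²: 16012 , 23482 , 32968 , 44710 , 58948 , 75922
Δ³: 7470 , 9486 , 11742 , 14238 , 16974
Δ⁴: 2016 , 2256 , 2496 , 2736
Δ⁵: 240 , 240 , 240
Constant fifth difference = 240, so extend:
2736 + 240 = 2976;  16974 + 2976 = 19950;  75922 + 19950 = 95872;  273909 + 95872 = 369781;  846101 + 369781 = 1215882

1215882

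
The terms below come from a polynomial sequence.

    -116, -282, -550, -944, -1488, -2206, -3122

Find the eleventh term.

-9246

First differences: -166, -268, -394, -544, -718, -916
Second differences: -102, -126, -150, -174, -198
Third differences: -24, -24, -24, -24
Constant third difference = -24, so extend:
-198 − 24 = -222;  -916 − 222 = -1138;  -3122 − 1138 = -4260
-222 − 24 = -246;  -1138 − 246 = -1384;  -4260 − 1384 = -5644
-246 − 24 = -270;  -1384 − 270 = -1654;  -5644 − 1654 = -7298
-270 − 24 = -294;  -1654 − 294 = -1948;  -7298 − 1948 = -9246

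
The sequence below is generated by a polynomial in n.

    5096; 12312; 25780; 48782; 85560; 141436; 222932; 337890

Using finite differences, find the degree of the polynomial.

Δ: 7216, 13468, 23002, 36778, 55876, 81496, 114958
Δ²: 6252, 9534, 13776, 19098, 25620, 33462
Δ³: 3282, 4242, 5322, 6522, 7842
Δ⁴: 960, 1080, 1200, 1320
Δ⁵: 120, 120, 120
The fifth differences are constant, so the polynomial has degree 5.

5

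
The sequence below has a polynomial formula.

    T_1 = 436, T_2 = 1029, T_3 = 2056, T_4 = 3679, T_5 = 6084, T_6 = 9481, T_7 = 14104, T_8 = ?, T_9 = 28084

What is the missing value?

20211

Using the first 7 terms:
593, 1027, 1623, 2405, 3397, 4623
434, 596, 782, 992, 1226
162, 186, 210, 234
24, 24, 24
Constant fourth difference = 24.
Extend forward: 234 + 24 = 258;  1226 + 258 = 1484;  4623 + 1484 = 6107;  14104 + 6107 = 20211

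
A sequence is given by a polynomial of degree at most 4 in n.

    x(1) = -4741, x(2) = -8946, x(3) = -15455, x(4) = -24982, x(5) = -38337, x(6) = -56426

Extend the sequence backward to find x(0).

-2222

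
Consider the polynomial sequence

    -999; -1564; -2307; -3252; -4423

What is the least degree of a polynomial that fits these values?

3

-565, -743, -945, -1171
-178, -202, -226
-24, -24
The third differences are constant, so the polynomial has degree 3.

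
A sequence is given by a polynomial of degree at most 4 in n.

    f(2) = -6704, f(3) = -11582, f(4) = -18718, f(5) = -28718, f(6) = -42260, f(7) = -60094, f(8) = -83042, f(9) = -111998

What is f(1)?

-3550

First differences: -4878, -7136, -10000, -13542, -17834, -22948, -28956
Second differences: -2258, -2864, -3542, -4292, -5114, -6008
Third differences: -606, -678, -750, -822, -894
Fourth differences: -72, -72, -72, -72
The fourth differences are constant at -72.
Work back: -606 + 72 = -534;  -2258 + 534 = -1724;  -4878 + 1724 = -3154;  -6704 + 3154 = -3550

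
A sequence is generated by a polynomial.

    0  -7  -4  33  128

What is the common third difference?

Δ: -7, 3, 37, 95
Δ²: 10, 34, 58
Δ³: 24, 24

24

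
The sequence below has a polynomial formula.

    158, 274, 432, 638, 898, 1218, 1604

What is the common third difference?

6

Δ: 116, 158, 206, 260, 320, 386
Δ²: 42, 48, 54, 60, 66
Δ³: 6, 6, 6, 6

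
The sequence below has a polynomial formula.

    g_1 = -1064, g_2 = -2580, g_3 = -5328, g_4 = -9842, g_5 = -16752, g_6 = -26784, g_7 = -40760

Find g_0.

-342

-1516  -2748  -4514  -6910  -10032  -13976
-1232  -1766  -2396  -3122  -3944
-534  -630  -726  -822
-96  -96  -96
The fourth differences are constant at -96.
Work back: -534 + 96 = -438;  -1232 + 438 = -794;  -1516 + 794 = -722;  -1064 + 722 = -342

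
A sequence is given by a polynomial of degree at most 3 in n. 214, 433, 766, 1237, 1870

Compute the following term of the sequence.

Δ: 219, 333, 471, 633
Δ²: 114, 138, 162
Δ³: 24, 24
Constant third difference = 24, so extend:
162 + 24 = 186;  633 + 186 = 819;  1870 + 819 = 2689

2689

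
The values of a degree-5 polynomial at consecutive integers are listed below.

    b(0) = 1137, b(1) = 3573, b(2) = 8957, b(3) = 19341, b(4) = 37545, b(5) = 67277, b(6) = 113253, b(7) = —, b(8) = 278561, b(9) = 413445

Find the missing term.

181317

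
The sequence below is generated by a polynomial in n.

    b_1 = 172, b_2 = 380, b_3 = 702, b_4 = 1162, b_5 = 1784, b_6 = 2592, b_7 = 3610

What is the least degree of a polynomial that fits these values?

3

Δ: 208, 322, 460, 622, 808, 1018
Δ²: 114, 138, 162, 186, 210
Δ³: 24, 24, 24, 24
The third differences are constant, so the polynomial has degree 3.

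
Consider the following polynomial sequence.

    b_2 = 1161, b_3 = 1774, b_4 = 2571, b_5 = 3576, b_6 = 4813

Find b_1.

708

Δ: 613  797  1005  1237
Δ²: 184  208  232
Δ³: 24  24
The third differences are constant at 24.
Work back: 184 − 24 = 160;  613 − 160 = 453;  1161 − 453 = 708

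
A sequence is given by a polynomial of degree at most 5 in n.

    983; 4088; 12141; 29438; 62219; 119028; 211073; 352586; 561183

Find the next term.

First differences: 3105, 8053, 17297, 32781, 56809, 92045, 141513, 208597
Second differences: 4948, 9244, 15484, 24028, 35236, 49468, 67084
Third differences: 4296, 6240, 8544, 11208, 14232, 17616
Fourth differences: 1944, 2304, 2664, 3024, 3384
Fifth differences: 360, 360, 360, 360
Constant fifth difference = 360, so extend:
3384 + 360 = 3744;  17616 + 3744 = 21360;  67084 + 21360 = 88444;  208597 + 88444 = 297041;  561183 + 297041 = 858224

858224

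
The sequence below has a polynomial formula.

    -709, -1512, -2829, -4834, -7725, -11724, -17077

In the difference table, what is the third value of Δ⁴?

-24

D1: -803, -1317, -2005, -2891, -3999, -5353
D2: -514, -688, -886, -1108, -1354
D3: -174, -198, -222, -246
D4: -24, -24, -24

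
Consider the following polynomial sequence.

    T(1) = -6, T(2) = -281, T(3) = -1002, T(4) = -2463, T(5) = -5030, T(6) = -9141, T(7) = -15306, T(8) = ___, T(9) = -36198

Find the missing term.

Using the first 7 terms:
Δ: -275  -721  -1461  -2567  -4111  -6165
Δ²: -446  -740  -1106  -1544  -2054
Δ³: -294  -366  -438  -510
Δ⁴: -72  -72  -72
Constant fourth difference = -72.
Extend forward: -510 − 72 = -582;  -2054 − 582 = -2636;  -6165 − 2636 = -8801;  -15306 − 8801 = -24107

-24107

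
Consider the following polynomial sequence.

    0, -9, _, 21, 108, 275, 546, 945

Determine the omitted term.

-10

Using the last 5 terms:
Δ: 87, 167, 271, 399
Δ²: 80, 104, 128
Δ³: 24, 24
Constant third difference = 24.
Extend backward: 80 − 24 = 56;  87 − 56 = 31;  21 − 31 = -10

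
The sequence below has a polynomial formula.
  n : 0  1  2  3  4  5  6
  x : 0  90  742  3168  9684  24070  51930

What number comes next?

101052

D1: 90, 652, 2426, 6516, 14386, 27860
D2: 562, 1774, 4090, 7870, 13474
D3: 1212, 2316, 3780, 5604
D4: 1104, 1464, 1824
D5: 360, 360
The fifth differences are constant (360).
1824 + 360 = 2184;  5604 + 2184 = 7788;  13474 + 7788 = 21262;  27860 + 21262 = 49122;  51930 + 49122 = 101052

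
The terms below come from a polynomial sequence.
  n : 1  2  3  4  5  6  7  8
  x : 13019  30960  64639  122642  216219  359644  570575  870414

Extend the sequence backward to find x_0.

Δ: 17941, 33679, 58003, 93577, 143425, 210931, 299839
Δ²: 15738, 24324, 35574, 49848, 67506, 88908
Δ³: 8586, 11250, 14274, 17658, 21402
Δ⁴: 2664, 3024, 3384, 3744
Δ⁵: 360, 360, 360
The fifth differences are constant at 360.
Work back: 2664 − 360 = 2304;  8586 − 2304 = 6282;  15738 − 6282 = 9456;  17941 − 9456 = 8485;  13019 − 8485 = 4534

4534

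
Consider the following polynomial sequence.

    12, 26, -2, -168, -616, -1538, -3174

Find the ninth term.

-9788

14 , -28 , -166 , -448 , -922 , -1636
-42 , -138 , -282 , -474 , -714
-96 , -144 , -192 , -240
-48 , -48 , -48
The fourth differences are constant (-48).
-240 − 48 = -288;  -714 − 288 = -1002;  -1636 − 1002 = -2638;  -3174 − 2638 = -5812
-288 − 48 = -336;  -1002 − 336 = -1338;  -2638 − 1338 = -3976;  -5812 − 3976 = -9788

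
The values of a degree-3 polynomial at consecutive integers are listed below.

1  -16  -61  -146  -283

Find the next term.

First differences: -17, -45, -85, -137
Second differences: -28, -40, -52
Third differences: -12, -12
Constant third difference = -12, so extend:
-52 − 12 = -64;  -137 − 64 = -201;  -283 − 201 = -484

-484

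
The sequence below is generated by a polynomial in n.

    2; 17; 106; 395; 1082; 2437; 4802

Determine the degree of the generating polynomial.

4

15, 89, 289, 687, 1355, 2365
74, 200, 398, 668, 1010
126, 198, 270, 342
72, 72, 72
The fourth differences are constant, so the polynomial has degree 4.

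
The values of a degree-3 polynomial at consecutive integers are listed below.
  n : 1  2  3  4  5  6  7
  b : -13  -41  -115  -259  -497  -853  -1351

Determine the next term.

D1: -28, -74, -144, -238, -356, -498
D2: -46, -70, -94, -118, -142
D3: -24, -24, -24, -24
The third differences are constant (-24).
-142 − 24 = -166;  -498 − 166 = -664;  -1351 − 664 = -2015

-2015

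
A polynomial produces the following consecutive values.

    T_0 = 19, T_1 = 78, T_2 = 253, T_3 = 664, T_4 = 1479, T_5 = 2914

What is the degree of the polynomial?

4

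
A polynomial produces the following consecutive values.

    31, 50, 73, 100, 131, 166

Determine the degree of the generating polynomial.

2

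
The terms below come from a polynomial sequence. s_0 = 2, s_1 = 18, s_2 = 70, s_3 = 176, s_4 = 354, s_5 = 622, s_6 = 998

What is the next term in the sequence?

1500

First differences: 16, 52, 106, 178, 268, 376
Second differences: 36, 54, 72, 90, 108
Third differences: 18, 18, 18, 18
Third differences constant at 18.
108 + 18 = 126;  376 + 126 = 502;  998 + 502 = 1500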